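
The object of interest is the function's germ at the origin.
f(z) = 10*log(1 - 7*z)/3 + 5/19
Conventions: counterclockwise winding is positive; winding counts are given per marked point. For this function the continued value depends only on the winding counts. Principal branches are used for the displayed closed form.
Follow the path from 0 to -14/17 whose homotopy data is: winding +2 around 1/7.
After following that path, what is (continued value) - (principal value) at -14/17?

Continued minus principal equals (40/3)*pi*i.

The rational part is single-valued and drops out of the difference; each branch term changes only by its own monodromy.
(10/3)*log(1 - z/(1/7)): each positive loop around 1/7 adds 2*pi*i to the log, so winding +2 contributes (10/3)*(2)*2*pi*i = (40/3)*pi*i.
Summing the contributions at z = -14/17 gives (40/3)*pi*i.


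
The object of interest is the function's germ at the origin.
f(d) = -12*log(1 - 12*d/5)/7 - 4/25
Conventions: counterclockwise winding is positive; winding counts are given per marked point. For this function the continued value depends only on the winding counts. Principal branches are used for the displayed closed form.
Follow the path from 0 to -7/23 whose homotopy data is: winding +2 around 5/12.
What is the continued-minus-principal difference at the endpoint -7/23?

Continued minus principal equals -(48/7)*pi*i.

The rational part is single-valued and drops out of the difference; each branch term changes only by its own monodromy.
(-12/7)*log(1 - d/(5/12)): each positive loop around 5/12 adds 2*pi*i to the log, so winding +2 contributes (-12/7)*(2)*2*pi*i = -(48/7)*pi*i.
Summing the contributions at d = -7/23 gives -(48/7)*pi*i.


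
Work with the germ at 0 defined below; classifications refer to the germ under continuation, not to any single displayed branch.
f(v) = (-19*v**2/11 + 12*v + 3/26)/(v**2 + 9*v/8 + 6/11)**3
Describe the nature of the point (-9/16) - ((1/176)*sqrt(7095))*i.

The denominator factor v**2 + 9*v/8 + 6/11 vanishes at (-9/16) - ((1/176)*sqrt(7095))*i and appears to the power 3; the numerator there equals (-1366221/201344) - ((1227/15488)*sqrt(7095))*i, nonzero, and no other factor vanishes.
Hence a pole whose order is the multiplicity, 3.

The point is a pole of order 3.


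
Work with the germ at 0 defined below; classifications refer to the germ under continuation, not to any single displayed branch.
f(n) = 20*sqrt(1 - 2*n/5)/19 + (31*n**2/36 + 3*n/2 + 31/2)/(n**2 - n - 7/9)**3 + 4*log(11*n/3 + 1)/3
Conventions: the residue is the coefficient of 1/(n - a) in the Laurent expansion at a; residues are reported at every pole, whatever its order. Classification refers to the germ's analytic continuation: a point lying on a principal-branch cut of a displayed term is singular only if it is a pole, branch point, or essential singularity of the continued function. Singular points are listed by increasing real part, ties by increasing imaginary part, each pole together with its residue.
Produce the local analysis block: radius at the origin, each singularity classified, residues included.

Denominator factor (n**2 - n - 7/9)^3: discriminant 37/9, real irrational roots 1/2 + (1/6)*sqrt(37) and 1/2 - (1/6)*sqrt(37); poles of order 3, moduli 1/2 + (1/6)*sqrt(37) and -1/2 + (1/6)*sqrt(37).
Branch term (20/19)*sqrt(1 - n/(5/2)): its argument vanishes at n = 5/2, a square-root branch point, modulus 5/2.
Branch term (4/3)*log(1 - n/(-3/11)): its argument vanishes at n = -3/11, a logarithmic branch point, modulus 3/11.
The radius of convergence is the smallest modulus among the singular points: 3/11.
The branch terms are analytic at 1/2 - (1/6)*sqrt(37) and contribute nothing to the residue; only the rational part matters.
The factor n**2 - n - 7/9 splits as (n - a)(n - a') with a = 1/2 - (1/6)*sqrt(37), a' = 1/2 + (1/6)*sqrt(37). At the order-3 pole a set g(n) = (n - a)^3*(rational part) = [31*n**2/36 + 3*n/2 + 31/2] / (n - a')^3.
Order-3 pole: residue = g''(a)/2; g''(1/2 - (1/6)*sqrt(37)) = -(94305/101306)*sqrt(37), so the residue is -(94305/202612)*sqrt(37).
The branch terms are analytic at 1/2 + (1/6)*sqrt(37) and contribute nothing to the residue; only the rational part matters.
The factor n**2 - n - 7/9 splits as (n - a)(n - a') with a = 1/2 + (1/6)*sqrt(37), a' = 1/2 - (1/6)*sqrt(37). At the order-3 pole a set g(n) = (n - a)^3*(rational part) = [31*n**2/36 + 3*n/2 + 31/2] / (n - a')^3.
Order-3 pole: residue = g''(a)/2; g''(1/2 + (1/6)*sqrt(37)) = (94305/101306)*sqrt(37), so the residue is (94305/202612)*sqrt(37).
List the singular points by increasing real part (a conjugate pair: the negative imaginary part first).

Radius of convergence at 0: 3/11.
At 1/2 - (1/6)*sqrt(37): a pole of order 3; residue -(94305/202612)*sqrt(37).
At -3/11: a logarithmic branch point.
At 1/2 + (1/6)*sqrt(37): a pole of order 3; residue (94305/202612)*sqrt(37).
At 5/2: an algebraic (square-root) branch point.


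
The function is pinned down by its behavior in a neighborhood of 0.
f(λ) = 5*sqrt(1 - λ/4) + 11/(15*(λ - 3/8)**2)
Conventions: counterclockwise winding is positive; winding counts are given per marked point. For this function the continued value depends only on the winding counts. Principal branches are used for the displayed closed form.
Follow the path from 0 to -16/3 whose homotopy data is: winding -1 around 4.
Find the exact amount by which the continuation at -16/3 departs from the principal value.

Continued minus principal equals -(10/3)*sqrt(21).

The rational part is single-valued and drops out of the difference; each branch term changes only by its own monodromy.
(5)*sqrt(1 - λ/(4)): winding -1 is odd, the square root flips sign, contributing -2*(5)*sqrt(1 - (-16/3)/(4)) = -2*(5)*sqrt(7/3) = -(10/3)*sqrt(21).
Summing the contributions at λ = -16/3 gives -(10/3)*sqrt(21).


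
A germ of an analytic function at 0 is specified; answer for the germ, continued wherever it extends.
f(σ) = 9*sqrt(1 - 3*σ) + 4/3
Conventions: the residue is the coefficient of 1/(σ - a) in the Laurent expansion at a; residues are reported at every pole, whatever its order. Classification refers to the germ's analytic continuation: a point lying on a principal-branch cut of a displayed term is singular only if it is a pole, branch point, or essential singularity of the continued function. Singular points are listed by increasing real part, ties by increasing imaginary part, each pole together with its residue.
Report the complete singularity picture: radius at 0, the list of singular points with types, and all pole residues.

Radius of convergence at 0: 1/3.
At 1/3: an algebraic (square-root) branch point.

Branch term (9)*sqrt(1 - σ/(1/3)): its argument vanishes at σ = 1/3, a square-root branch point, modulus 1/3.
The radius of convergence is the smallest modulus among the singular points: 1/3.


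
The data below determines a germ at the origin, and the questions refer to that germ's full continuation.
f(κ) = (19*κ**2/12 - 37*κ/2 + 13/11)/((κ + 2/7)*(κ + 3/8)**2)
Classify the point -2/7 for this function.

The point is a pole of order 1.

The denominator factor κ + 2/7 vanishes at -2/7 and appears to the power 1; the numerator there equals 10667/1617, nonzero, and no other factor vanishes.
Hence a pole whose order is the multiplicity, 1.


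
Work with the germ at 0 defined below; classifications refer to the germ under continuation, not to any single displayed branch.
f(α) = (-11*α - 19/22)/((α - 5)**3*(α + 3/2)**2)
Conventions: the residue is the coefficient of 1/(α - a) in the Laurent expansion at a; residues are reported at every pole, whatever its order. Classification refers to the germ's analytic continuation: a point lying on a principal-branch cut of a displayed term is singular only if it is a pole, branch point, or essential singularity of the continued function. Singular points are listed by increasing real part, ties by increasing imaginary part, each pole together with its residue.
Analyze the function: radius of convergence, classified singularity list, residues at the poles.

Denominator factor (α - 5)^3: pole of order 3 at 5, modulus 5.
Denominator factor (α + 3/2)^2: pole of order 2 at -3/2, modulus 3/2.
The radius of convergence is the smallest modulus among the singular points: 3/2.
At the order-2 pole -3/2 set g(α) = (α - (-3/2))^2*f(α) = (-11*α - 19/22)/(α - 5)**3.
Order-2 pole: residue = g'(a); g'(-3/2) = 4328/314171, so the residue is 4328/314171.
At the order-3 pole 5 set g(α) = (α - (5))^3*f(α) = (-11*α - 19/22)/(α + 3/2)**2.
Order-3 pole: residue = g''(a)/2; g''(5) = -8656/314171, so the residue is -4328/314171.
List the singular points by increasing real part (a conjugate pair: the negative imaginary part first).

Radius of convergence at 0: 3/2.
At -3/2: a pole of order 2; residue 4328/314171.
At 5: a pole of order 3; residue -4328/314171.


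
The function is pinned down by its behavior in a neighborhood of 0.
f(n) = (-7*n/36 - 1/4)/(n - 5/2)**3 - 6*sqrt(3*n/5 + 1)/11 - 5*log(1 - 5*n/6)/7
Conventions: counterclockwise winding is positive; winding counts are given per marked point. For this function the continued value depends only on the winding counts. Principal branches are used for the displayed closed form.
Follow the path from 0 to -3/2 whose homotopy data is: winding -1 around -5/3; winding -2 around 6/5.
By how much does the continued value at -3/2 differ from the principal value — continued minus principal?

The rational part is single-valued and drops out of the difference; each branch term changes only by its own monodromy.
(-6/11)*sqrt(1 - n/(-5/3)): winding -1 is odd, the square root flips sign, contributing -2*(-6/11)*sqrt(1 - (-3/2)/(-5/3)) = -2*(-6/11)*sqrt(1/10) = (6/55)*sqrt(10).
(-5/7)*log(1 - n/(6/5)): each positive loop around 6/5 adds 2*pi*i to the log, so winding -2 contributes (-5/7)*(-2)*2*pi*i = (20/7)*pi*i.
Summing the contributions at n = -3/2 gives ((6/55)*sqrt(10)) + ((20/7)*pi)*i.

Continued minus principal equals ((6/55)*sqrt(10)) + ((20/7)*pi)*i.


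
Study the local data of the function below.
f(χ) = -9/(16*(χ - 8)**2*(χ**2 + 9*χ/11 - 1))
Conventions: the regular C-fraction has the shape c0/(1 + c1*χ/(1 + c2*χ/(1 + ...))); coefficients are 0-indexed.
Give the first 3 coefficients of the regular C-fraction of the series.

The regular C-fraction coefficients are [9/1024, -47/44, -549/752].

Taylor coefficients (expand at 0): a_0 = 9/1024, a_1 = 423/45056, a_2 = 133875/7929856.
c0 = a_0 = 9/1024. Peel one level at a time: if S = 1 + c*χ/S' with S'(0) = 1, then c is the χ-coefficient of S and S' = c*χ/(S - 1).
S_1 = c0/f = 1 + (-47/44)*χ + (-549/704)*χ^2 + ...; c1 = -47/44.
S_2 = c1*χ/(S_1 - 1) = 1 + (-549/752)*χ + ...; c2 = -549/752.


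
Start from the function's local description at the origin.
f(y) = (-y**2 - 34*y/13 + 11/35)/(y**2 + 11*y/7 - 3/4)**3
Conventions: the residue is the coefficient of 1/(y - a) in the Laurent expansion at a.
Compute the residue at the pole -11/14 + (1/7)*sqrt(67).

The factor y**2 + 11*y/7 - 3/4 splits as (y - a)(y - a') with a = -11/14 + (1/7)*sqrt(67), a' = -11/14 - (1/7)*sqrt(67). At the order-3 pole a set g(y) = (y - a)^3*f(y) = [-y**2 - 34*y/13 + 11/35] / (y - a')^3.
Order-3 pole: residue = g''(a)/2; g''(-11/14 + (1/7)*sqrt(67)) = (28941311/625587040)*sqrt(67), so the residue is (28941311/1251174080)*sqrt(67).

The residue is (28941311/1251174080)*sqrt(67).


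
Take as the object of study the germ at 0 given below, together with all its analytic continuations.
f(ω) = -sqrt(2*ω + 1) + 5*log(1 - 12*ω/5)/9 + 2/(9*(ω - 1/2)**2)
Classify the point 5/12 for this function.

The term (5/9)*log(1 - ω/(5/12)) has argument 1 - 5/12/(5/12) = 0 at 5/12: a logarithmic (infinitely-sheeted) branch point; the remaining terms are analytic or single-valued there.

The point is a logarithmic branch point.


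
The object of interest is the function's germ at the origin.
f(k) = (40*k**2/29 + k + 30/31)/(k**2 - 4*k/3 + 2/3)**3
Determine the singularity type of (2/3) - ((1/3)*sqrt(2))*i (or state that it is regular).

The denominator factor k**2 - 4*k/3 + 2/3 vanishes at (2/3) - ((1/3)*sqrt(2))*i and appears to the power 3; the numerator there equals (15704/8091) - ((247/261)*sqrt(2))*i, nonzero, and no other factor vanishes.
Hence a pole whose order is the multiplicity, 3.

The point is a pole of order 3.


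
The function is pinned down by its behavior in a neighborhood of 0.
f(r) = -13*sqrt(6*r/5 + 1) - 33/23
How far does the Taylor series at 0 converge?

The radius of convergence is 5/6.

Branch term (-13)*sqrt(1 - r/(-5/6)): its argument vanishes at r = -5/6, a square-root branch point, modulus 5/6.
The radius of convergence is the smallest modulus among the singular points: 5/6.


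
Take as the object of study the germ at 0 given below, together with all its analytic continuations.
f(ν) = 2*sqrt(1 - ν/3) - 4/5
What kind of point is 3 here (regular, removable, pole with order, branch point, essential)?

The point is an algebraic (square-root) branch point.

The term (2)*sqrt(1 - ν/(3)) has argument 1 - 3/(3) = 0 at 3: a square-root (algebraic, two-sheeted) branch point; the remaining terms are analytic or single-valued there.


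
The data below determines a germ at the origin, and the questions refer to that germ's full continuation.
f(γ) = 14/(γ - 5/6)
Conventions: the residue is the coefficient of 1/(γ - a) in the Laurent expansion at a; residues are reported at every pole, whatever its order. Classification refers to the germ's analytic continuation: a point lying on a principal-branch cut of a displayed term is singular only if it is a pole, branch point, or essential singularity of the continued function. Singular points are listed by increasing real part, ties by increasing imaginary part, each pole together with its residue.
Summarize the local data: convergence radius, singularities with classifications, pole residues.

Radius of convergence at 0: 5/6.
At 5/6: a pole of order 1; residue 14.

Denominator factor (γ - 5/6): pole of order 1 at 5/6, modulus 5/6.
The radius of convergence is the smallest modulus among the singular points: 5/6.
At the order-1 pole 5/6 set g(γ) = (γ - (5/6))*f(γ) = 14.
Simple pole: residue = g(a) at a = 5/6, which is 14.


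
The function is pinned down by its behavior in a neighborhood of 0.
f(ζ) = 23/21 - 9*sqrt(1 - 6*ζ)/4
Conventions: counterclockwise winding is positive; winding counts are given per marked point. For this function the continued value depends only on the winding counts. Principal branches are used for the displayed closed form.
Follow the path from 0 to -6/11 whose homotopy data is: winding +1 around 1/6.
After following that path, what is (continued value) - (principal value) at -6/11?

Continued minus principal equals (9/22)*sqrt(517).

The rational part is single-valued and drops out of the difference; each branch term changes only by its own monodromy.
(-9/4)*sqrt(1 - ζ/(1/6)): winding +1 is odd, the square root flips sign, contributing -2*(-9/4)*sqrt(1 - (-6/11)/(1/6)) = -2*(-9/4)*sqrt(47/11) = (9/22)*sqrt(517).
Summing the contributions at ζ = -6/11 gives (9/22)*sqrt(517).


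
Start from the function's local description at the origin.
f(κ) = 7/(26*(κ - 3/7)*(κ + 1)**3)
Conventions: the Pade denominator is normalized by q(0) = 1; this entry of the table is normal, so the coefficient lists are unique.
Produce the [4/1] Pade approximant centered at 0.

Taylor coefficients needed (expand at 0): a_0 = -49/78, a_1 = 49/117, a_2 = -980/351, a_3 = -245/1053, a_4 = -62965/6318, a_5 = -95354/9477.
Write the denominator as Q(κ) = 1 + q1*κ. Requiring Q*f - P = O(κ^6) with deg P <= 4 kills the coefficients of κ^5..κ^5 in Q*f:
  κ^5: a_5 + q1*a_4 = 0, i.e. -95354/9477 + (-62965/6318)*q1 = 0.
Solving this linear system: q1 = -3892/3855.
The numerator is Q*f truncated at degree 4: P0 = a_0 = -49/78; P1 = a_1 + q1*a_0 = 17591/16705; P2 = a_2 + q1*a_1 = -53704/16705; P3 = a_3 + q1*a_2 = 25921/10023; P4 = a_4 + q1*a_3 = -65023/6682.

The Pade approximant has numerator coefficients [-49/78, 17591/16705, -53704/16705, 25921/10023, -65023/6682]; denominator coefficients [1, -3892/3855].


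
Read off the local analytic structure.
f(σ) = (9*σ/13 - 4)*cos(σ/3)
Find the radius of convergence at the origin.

The radius of convergence is infinite.

The factor cos(σ/3) is entire and contributes no finite singular point.
The polynomial part has no poles.
No finite singular points: the Taylor series at 0 converges everywhere.


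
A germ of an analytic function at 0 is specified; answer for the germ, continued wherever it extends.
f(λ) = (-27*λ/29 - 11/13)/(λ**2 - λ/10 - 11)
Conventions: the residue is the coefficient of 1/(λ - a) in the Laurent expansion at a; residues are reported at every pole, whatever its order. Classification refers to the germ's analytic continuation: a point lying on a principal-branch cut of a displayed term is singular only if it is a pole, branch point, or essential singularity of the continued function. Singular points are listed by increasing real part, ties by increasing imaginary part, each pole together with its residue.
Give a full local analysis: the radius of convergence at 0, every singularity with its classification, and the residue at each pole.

Radius of convergence at 0: -1/20 + (3/20)*sqrt(489).
At 1/20 - (3/20)*sqrt(489): a pole of order 1; residue -27/58 + (6731/1106118)*sqrt(489).
At 1/20 + (3/20)*sqrt(489): a pole of order 1; residue -27/58 - (6731/1106118)*sqrt(489).

Denominator factor (λ**2 - λ/10 - 11): discriminant 4401/100, real irrational roots 1/20 + (3/20)*sqrt(489) and 1/20 - (3/20)*sqrt(489); poles of order 1, moduli 1/20 + (3/20)*sqrt(489) and -1/20 + (3/20)*sqrt(489).
The radius of convergence is the smallest modulus among the singular points: -1/20 + (3/20)*sqrt(489).
The factor λ**2 - λ/10 - 11 splits as (λ - a)(λ - a') with a = 1/20 - (3/20)*sqrt(489), a' = 1/20 + (3/20)*sqrt(489). At the order-1 pole a set g(λ) = (λ - a)*f(λ) = [-27*λ/29 - 11/13] / (λ - a').
Simple pole: residue = g(a) at a = 1/20 - (3/20)*sqrt(489), which is -27/58 + (6731/1106118)*sqrt(489).
The factor λ**2 - λ/10 - 11 splits as (λ - a)(λ - a') with a = 1/20 + (3/20)*sqrt(489), a' = 1/20 - (3/20)*sqrt(489). At the order-1 pole a set g(λ) = (λ - a)*f(λ) = [-27*λ/29 - 11/13] / (λ - a').
Simple pole: residue = g(a) at a = 1/20 + (3/20)*sqrt(489), which is -27/58 - (6731/1106118)*sqrt(489).
List the singular points by increasing real part (a conjugate pair: the negative imaginary part first).


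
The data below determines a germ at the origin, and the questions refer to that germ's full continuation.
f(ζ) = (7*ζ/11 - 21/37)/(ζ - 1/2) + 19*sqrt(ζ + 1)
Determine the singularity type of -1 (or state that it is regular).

The term (19)*sqrt(1 - ζ/(-1)) has argument 1 - -1/(-1) = 0 at -1: a square-root (algebraic, two-sheeted) branch point; the remaining terms are analytic or single-valued there.

The point is an algebraic (square-root) branch point.


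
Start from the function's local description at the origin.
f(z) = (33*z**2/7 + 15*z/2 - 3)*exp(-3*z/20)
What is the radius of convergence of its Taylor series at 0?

The radius of convergence is infinite.

The factor exp(-3*z/20) is entire and contributes no finite singular point.
The polynomial part has no poles.
No finite singular points: the Taylor series at 0 converges everywhere.


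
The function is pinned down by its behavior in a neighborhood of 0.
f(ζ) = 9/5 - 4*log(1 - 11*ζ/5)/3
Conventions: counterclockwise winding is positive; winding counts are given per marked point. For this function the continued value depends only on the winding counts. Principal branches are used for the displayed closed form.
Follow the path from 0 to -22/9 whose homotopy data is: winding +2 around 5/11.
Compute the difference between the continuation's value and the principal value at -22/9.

Continued minus principal equals -(16/3)*pi*i.

The rational part is single-valued and drops out of the difference; each branch term changes only by its own monodromy.
(-4/3)*log(1 - ζ/(5/11)): each positive loop around 5/11 adds 2*pi*i to the log, so winding +2 contributes (-4/3)*(2)*2*pi*i = -(16/3)*pi*i.
Summing the contributions at ζ = -22/9 gives -(16/3)*pi*i.


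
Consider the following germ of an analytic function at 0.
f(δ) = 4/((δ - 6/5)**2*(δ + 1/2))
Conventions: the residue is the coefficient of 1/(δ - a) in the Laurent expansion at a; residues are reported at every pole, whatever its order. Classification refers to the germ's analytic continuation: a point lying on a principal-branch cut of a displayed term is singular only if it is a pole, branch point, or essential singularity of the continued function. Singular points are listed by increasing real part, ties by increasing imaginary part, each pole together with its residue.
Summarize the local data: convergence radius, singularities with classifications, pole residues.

Denominator factor (δ + 1/2): pole of order 1 at -1/2, modulus 1/2.
Denominator factor (δ - 6/5)^2: pole of order 2 at 6/5, modulus 6/5.
The radius of convergence is the smallest modulus among the singular points: 1/2.
At the order-1 pole -1/2 set g(δ) = (δ - (-1/2))*f(δ) = 4/(δ - 6/5)**2.
Simple pole: residue = g(a) at a = -1/2, which is 400/289.
At the order-2 pole 6/5 set g(δ) = (δ - (6/5))^2*f(δ) = 4/(δ + 1/2).
Order-2 pole: residue = g'(a); g'(6/5) = -400/289, so the residue is -400/289.
List the singular points by increasing real part (a conjugate pair: the negative imaginary part first).

Radius of convergence at 0: 1/2.
At -1/2: a pole of order 1; residue 400/289.
At 6/5: a pole of order 2; residue -400/289.


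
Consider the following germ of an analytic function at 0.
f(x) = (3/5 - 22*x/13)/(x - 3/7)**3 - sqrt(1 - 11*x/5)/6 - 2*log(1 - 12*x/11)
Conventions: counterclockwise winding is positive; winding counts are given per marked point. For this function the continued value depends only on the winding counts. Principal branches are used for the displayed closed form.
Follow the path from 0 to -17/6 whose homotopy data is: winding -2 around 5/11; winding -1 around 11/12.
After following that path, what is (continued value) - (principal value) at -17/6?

The rational part is single-valued and drops out of the difference; each branch term changes only by its own monodromy.
(-1/6)*sqrt(1 - x/(5/11)): winding -2 is even, the square root returns to the same sheet, contribution 0.
(-2)*log(1 - x/(11/12)): each positive loop around 11/12 adds 2*pi*i to the log, so winding -1 contributes (-2)*(-1)*2*pi*i = (4)*pi*i.
Summing the contributions at x = -17/6 gives (4)*pi*i.

Continued minus principal equals (4)*pi*i.


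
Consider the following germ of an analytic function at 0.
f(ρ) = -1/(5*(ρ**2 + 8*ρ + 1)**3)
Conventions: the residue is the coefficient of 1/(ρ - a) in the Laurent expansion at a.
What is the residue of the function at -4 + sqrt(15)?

The factor ρ**2 + 8*ρ + 1 splits as (ρ - a)(ρ - a') with a = -4 + sqrt(15), a' = -4 - sqrt(15). At the order-3 pole a set g(ρ) = (ρ - a)^3*f(ρ) = [-1/5] / (ρ - a')^3.
Order-3 pole: residue = g''(a)/2; g''(-4 + sqrt(15)) = -(1/45000)*sqrt(15), so the residue is -(1/90000)*sqrt(15).

The residue is -(1/90000)*sqrt(15).


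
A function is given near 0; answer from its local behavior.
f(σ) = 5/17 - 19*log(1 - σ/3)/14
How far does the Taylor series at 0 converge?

The radius of convergence is 3.

Branch term (-19/14)*log(1 - σ/(3)): its argument vanishes at σ = 3, a logarithmic branch point, modulus 3.
The radius of convergence is the smallest modulus among the singular points: 3.


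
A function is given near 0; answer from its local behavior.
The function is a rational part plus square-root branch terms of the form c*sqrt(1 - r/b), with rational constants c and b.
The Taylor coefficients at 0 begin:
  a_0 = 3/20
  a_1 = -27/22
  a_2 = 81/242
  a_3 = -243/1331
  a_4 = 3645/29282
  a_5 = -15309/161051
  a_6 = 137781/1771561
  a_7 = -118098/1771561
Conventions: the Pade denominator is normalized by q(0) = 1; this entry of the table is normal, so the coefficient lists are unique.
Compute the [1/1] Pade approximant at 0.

Taylor coefficients needed (read off): a_0 = 3/20, a_1 = -27/22, a_2 = 81/242.
Write the denominator as Q(r) = 1 + q1*r. Requiring Q*f - P = O(r^3) with deg P <= 1 kills the coefficients of r^2..r^2 in Q*f:
  r^2: a_2 + q1*a_1 = 0, i.e. 81/242 + (-27/22)*q1 = 0.
Solving this linear system: q1 = 3/11.
The numerator is Q*f truncated at degree 1: P0 = a_0 = 3/20; P1 = a_1 + q1*a_0 = -261/220.

The Pade approximant has numerator coefficients [3/20, -261/220]; denominator coefficients [1, 3/11].


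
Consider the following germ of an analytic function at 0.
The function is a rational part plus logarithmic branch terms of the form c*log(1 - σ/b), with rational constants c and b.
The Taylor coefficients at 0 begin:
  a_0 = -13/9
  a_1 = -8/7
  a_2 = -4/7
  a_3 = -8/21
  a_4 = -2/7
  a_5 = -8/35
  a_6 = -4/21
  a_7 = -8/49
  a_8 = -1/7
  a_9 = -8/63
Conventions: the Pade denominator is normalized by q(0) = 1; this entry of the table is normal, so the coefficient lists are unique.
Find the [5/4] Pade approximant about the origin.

The Pade approximant has numerator coefficients [-13/9, 1172/567, -83/189, -62/189, 757/7938, -4/2205]; denominator coefficients [1, -20/9, 5/3, -10/21, 5/126].

Taylor coefficients needed (read off): a_0 = -13/9, a_1 = -8/7, a_2 = -4/7, a_3 = -8/21, a_4 = -2/7, a_5 = -8/35, a_6 = -4/21, a_7 = -8/49, a_8 = -1/7, a_9 = -8/63.
Write the denominator as Q(σ) = 1 + q1*σ + q2*σ^2 + q3*σ^3 + q4*σ^4. Requiring Q*f - P = O(σ^10) with deg P <= 5 kills the coefficients of σ^6..σ^9 in Q*f:
  σ^6: a_6 + q1*a_5 + q2*a_4 + q3*a_3 + q4*a_2 = 0, i.e. -4/21 + (-8/35)*q1 + (-2/7)*q2 + (-8/21)*q3 + (-4/7)*q4 = 0.
  σ^7: a_7 + q1*a_6 + q2*a_5 + q3*a_4 + q4*a_3 = 0, i.e. -8/49 + (-4/21)*q1 + (-8/35)*q2 + (-2/7)*q3 + (-8/21)*q4 = 0.
  σ^8: a_8 + q1*a_7 + q2*a_6 + q3*a_5 + q4*a_4 = 0, i.e. -1/7 + (-8/49)*q1 + (-4/21)*q2 + (-8/35)*q3 + (-2/7)*q4 = 0.
  σ^9: a_9 + q1*a_8 + q2*a_7 + q3*a_6 + q4*a_5 = 0, i.e. -8/63 + (-1/7)*q1 + (-8/49)*q2 + (-4/21)*q3 + (-8/35)*q4 = 0.
Solving this linear system: q1 = -20/9, q2 = 5/3, q3 = -10/21, q4 = 5/126.
The numerator is Q*f truncated at degree 5: P0 = a_0 = -13/9; P1 = a_1 + q1*a_0 = 1172/567; P2 = a_2 + q1*a_1 + q2*a_0 = -83/189; P3 = a_3 + q1*a_2 + q2*a_1 + q3*a_0 = -62/189; P4 = a_4 + q1*a_3 + q2*a_2 + q3*a_1 + q4*a_0 = 757/7938; P5 = a_5 + q1*a_4 + q2*a_3 + q3*a_2 + q4*a_1 = -4/2205.


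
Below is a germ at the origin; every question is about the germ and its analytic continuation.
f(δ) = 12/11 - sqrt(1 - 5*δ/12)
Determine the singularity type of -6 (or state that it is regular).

The point is a regular point.

There is no denominator, hence no pole anywhere.
Branch term sqrt(1 - δ/(12/5)): argument at -6 is 7/2, nonzero, so -6 is not its branch point (a point on a principal cut is still regular for the continued germ).
So the germ continues analytically to -6.


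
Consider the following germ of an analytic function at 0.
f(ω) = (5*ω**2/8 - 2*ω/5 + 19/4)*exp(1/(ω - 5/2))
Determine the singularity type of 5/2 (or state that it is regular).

The point is an essential singularity.

The exponent 1/(ω - (5/2)) has a pole at 5/2, so exp(1/(ω - (5/2))) takes every nonzero value near it: an essential singularity (not a pole of any order).


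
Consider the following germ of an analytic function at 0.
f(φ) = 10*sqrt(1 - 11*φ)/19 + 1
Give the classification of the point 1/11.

The term (10/19)*sqrt(1 - φ/(1/11)) has argument 1 - 1/11/(1/11) = 0 at 1/11: a square-root (algebraic, two-sheeted) branch point; the remaining terms are analytic or single-valued there.

The point is an algebraic (square-root) branch point.


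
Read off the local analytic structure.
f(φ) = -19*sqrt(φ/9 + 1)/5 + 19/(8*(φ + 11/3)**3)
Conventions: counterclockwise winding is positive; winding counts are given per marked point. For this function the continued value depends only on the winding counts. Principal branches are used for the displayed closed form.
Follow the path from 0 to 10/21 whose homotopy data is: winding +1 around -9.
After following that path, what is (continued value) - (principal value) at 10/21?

Continued minus principal equals (38/315)*sqrt(4179).

The rational part is single-valued and drops out of the difference; each branch term changes only by its own monodromy.
(-19/5)*sqrt(1 - φ/(-9)): winding +1 is odd, the square root flips sign, contributing -2*(-19/5)*sqrt(1 - (10/21)/(-9)) = -2*(-19/5)*sqrt(199/189) = (38/315)*sqrt(4179).
Summing the contributions at φ = 10/21 gives (38/315)*sqrt(4179).


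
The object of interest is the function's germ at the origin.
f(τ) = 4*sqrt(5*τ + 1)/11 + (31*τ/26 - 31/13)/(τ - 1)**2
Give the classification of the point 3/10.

Denominator factors: τ - 1 = -7/10 at τ = 3/10 — none vanishes.
Branch term sqrt(1 - τ/(-1/5)): argument at 3/10 is 5/2, nonzero, so 3/10 is not its branch point (a point on a principal cut is still regular for the continued germ).
So the germ continues analytically to 3/10.

The point is a regular point.


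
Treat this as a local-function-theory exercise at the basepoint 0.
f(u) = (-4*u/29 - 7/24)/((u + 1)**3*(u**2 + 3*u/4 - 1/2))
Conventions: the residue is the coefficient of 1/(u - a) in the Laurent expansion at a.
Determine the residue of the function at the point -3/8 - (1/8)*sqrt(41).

The residue is -2623/348 - (16627/14268)*sqrt(41).

The factor u**2 + 3*u/4 - 1/2 splits as (u - a)(u - a') with a = -3/8 - (1/8)*sqrt(41), a' = -3/8 + (1/8)*sqrt(41). At the order-1 pole a set g(u) = (u - a)*f(u) = [(-4*u/29 - 7/24)/(u + 1)**3] / (u - a').
Simple pole: residue = g(a) at a = -3/8 - (1/8)*sqrt(41), which is -2623/348 - (16627/14268)*sqrt(41).


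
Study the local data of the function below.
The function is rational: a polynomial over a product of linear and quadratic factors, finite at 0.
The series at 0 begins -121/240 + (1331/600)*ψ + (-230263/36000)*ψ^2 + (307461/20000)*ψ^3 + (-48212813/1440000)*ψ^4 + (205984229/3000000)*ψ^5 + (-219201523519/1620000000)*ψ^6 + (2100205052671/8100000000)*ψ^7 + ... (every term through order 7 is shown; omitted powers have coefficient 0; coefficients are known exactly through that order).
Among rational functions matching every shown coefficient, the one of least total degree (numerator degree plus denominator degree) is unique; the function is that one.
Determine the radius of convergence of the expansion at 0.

No rational of total degree below 4 reproduces all 8 coefficients; solving the [0/4] Pade equations on them gives f(ψ) = -3/(5*(ψ**2 + 12*ψ/5 + 12/11)**2), whose expansion matches every shown term.
Denominator factor (ψ**2 + 12*ψ/5 + 12/11)^2: discriminant 384/275, real irrational roots -6/5 + (4/55)*sqrt(66) and -6/5 - (4/55)*sqrt(66); poles of order 2, moduli 6/5 - (4/55)*sqrt(66) and 6/5 + (4/55)*sqrt(66).
The radius of convergence is the smallest modulus among the singular points: 6/5 - (4/55)*sqrt(66).

The radius of convergence is 6/5 - (4/55)*sqrt(66).


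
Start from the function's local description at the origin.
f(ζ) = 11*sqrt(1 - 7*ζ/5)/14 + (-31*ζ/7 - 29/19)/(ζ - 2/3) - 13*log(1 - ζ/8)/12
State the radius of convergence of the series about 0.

Denominator factor (ζ - 2/3): pole of order 1 at 2/3, modulus 2/3.
Branch term (-13/12)*log(1 - ζ/(8)): its argument vanishes at ζ = 8, a logarithmic branch point, modulus 8.
Branch term (11/14)*sqrt(1 - ζ/(5/7)): its argument vanishes at ζ = 5/7, a square-root branch point, modulus 5/7.
The radius of convergence is the smallest modulus among the singular points: 2/3.

The radius of convergence is 2/3.


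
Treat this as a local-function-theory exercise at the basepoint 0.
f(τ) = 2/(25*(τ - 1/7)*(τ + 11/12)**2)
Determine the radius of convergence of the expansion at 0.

The radius of convergence is 1/7.

Denominator factor (τ - 1/7): pole of order 1 at 1/7, modulus 1/7.
Denominator factor (τ + 11/12)^2: pole of order 2 at -11/12, modulus 11/12.
The radius of convergence is the smallest modulus among the singular points: 1/7.


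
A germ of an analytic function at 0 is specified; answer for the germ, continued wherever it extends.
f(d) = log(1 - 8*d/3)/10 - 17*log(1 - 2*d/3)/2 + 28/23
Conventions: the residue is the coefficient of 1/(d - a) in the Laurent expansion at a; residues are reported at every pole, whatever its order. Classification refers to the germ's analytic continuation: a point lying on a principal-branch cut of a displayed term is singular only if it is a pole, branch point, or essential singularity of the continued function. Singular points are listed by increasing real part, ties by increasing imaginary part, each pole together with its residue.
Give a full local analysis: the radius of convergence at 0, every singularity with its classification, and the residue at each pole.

Branch term (-17/2)*log(1 - d/(3/2)): its argument vanishes at d = 3/2, a logarithmic branch point, modulus 3/2.
Branch term (1/10)*log(1 - d/(3/8)): its argument vanishes at d = 3/8, a logarithmic branch point, modulus 3/8.
The radius of convergence is the smallest modulus among the singular points: 3/8.
List the singular points by increasing real part (a conjugate pair: the negative imaginary part first).

Radius of convergence at 0: 3/8.
At 3/8: a logarithmic branch point.
At 3/2: a logarithmic branch point.


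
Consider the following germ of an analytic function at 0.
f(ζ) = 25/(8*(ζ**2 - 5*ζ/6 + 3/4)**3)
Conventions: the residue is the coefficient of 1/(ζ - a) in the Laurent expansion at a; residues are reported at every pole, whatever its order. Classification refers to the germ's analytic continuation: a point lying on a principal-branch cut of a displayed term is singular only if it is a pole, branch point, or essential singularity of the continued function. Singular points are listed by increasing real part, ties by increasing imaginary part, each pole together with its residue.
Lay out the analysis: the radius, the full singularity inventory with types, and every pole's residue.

Radius of convergence at 0: (1/2)*sqrt(3).
At (5/12) - ((1/12)*sqrt(83))*i: a pole of order 3; residue ((145800/571787)*sqrt(83))*i.
At (5/12) + ((1/12)*sqrt(83))*i: a pole of order 3; residue -((145800/571787)*sqrt(83))*i.

Denominator factor (ζ**2 - 5*ζ/6 + 3/4)^3: discriminant -83/36, complex-conjugate roots (5/12) + ((1/12)*sqrt(83))*i and (5/12) - ((1/12)*sqrt(83))*i; poles of order 3, moduli (1/2)*sqrt(3) and (1/2)*sqrt(3).
The radius of convergence is the smallest modulus among the singular points: (1/2)*sqrt(3).
The factor ζ**2 - 5*ζ/6 + 3/4 splits as (ζ - a)(ζ - a') with a = (5/12) - ((1/12)*sqrt(83))*i, a' = (5/12) + ((1/12)*sqrt(83))*i. At the order-3 pole a set g(ζ) = (ζ - a)^3*f(ζ) = [25/8] / (ζ - a')^3.
Order-3 pole: residue = g''(a)/2; g''((5/12) - ((1/12)*sqrt(83))*i) = ((291600/571787)*sqrt(83))*i, so the residue is ((145800/571787)*sqrt(83))*i.
The factor ζ**2 - 5*ζ/6 + 3/4 splits as (ζ - a)(ζ - a') with a = (5/12) + ((1/12)*sqrt(83))*i, a' = (5/12) - ((1/12)*sqrt(83))*i. At the order-3 pole a set g(ζ) = (ζ - a)^3*f(ζ) = [25/8] / (ζ - a')^3.
Order-3 pole: residue = g''(a)/2; g''((5/12) + ((1/12)*sqrt(83))*i) = -((291600/571787)*sqrt(83))*i, so the residue is -((145800/571787)*sqrt(83))*i.
List the singular points by increasing real part (a conjugate pair: the negative imaginary part first).


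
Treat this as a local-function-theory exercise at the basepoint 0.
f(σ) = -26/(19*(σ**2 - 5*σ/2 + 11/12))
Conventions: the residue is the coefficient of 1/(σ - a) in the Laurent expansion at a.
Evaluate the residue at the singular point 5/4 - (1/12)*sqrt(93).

The residue is (52/589)*sqrt(93).

The factor σ**2 - 5*σ/2 + 11/12 splits as (σ - a)(σ - a') with a = 5/4 - (1/12)*sqrt(93), a' = 5/4 + (1/12)*sqrt(93). At the order-1 pole a set g(σ) = (σ - a)*f(σ) = [-26/19] / (σ - a').
Simple pole: residue = g(a) at a = 5/4 - (1/12)*sqrt(93), which is (52/589)*sqrt(93).


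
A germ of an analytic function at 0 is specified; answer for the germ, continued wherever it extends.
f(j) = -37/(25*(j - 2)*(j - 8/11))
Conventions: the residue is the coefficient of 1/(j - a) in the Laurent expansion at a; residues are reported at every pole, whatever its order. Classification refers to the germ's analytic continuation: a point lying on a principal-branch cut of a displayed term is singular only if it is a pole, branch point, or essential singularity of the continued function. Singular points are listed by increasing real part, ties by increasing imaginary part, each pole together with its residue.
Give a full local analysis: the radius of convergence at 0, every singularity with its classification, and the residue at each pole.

Denominator factor (j - 2): pole of order 1 at 2, modulus 2.
Denominator factor (j - 8/11): pole of order 1 at 8/11, modulus 8/11.
The radius of convergence is the smallest modulus among the singular points: 8/11.
At the order-1 pole 8/11 set g(j) = (j - (8/11))*f(j) = -37/(25*(j - 2)).
Simple pole: residue = g(a) at a = 8/11, which is 407/350.
At the order-1 pole 2 set g(j) = (j - (2))*f(j) = -37/(25*(j - 8/11)).
Simple pole: residue = g(a) at a = 2, which is -407/350.
List the singular points by increasing real part (a conjugate pair: the negative imaginary part first).

Radius of convergence at 0: 8/11.
At 8/11: a pole of order 1; residue 407/350.
At 2: a pole of order 1; residue -407/350.


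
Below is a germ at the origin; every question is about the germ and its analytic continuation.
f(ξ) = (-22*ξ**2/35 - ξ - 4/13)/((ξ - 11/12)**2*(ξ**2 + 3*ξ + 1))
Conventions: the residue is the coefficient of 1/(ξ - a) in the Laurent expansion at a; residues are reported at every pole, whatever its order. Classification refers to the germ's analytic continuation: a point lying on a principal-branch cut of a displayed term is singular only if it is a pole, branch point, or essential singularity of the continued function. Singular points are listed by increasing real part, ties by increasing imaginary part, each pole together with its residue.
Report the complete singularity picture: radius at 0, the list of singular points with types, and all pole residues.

Denominator factor (ξ**2 + 3*ξ + 1): discriminant 5, real irrational roots -3/2 + (1/2)*sqrt(5) and -3/2 - (1/2)*sqrt(5); poles of order 1, moduli 3/2 - (1/2)*sqrt(5) and 3/2 + (1/2)*sqrt(5).
Denominator factor (ξ - 11/12)^2: pole of order 2 at 11/12, modulus 11/12.
The radius of convergence is the smallest modulus among the singular points: 3/2 - (1/2)*sqrt(5).
The factor ξ**2 + 3*ξ + 1 splits as (ξ - a)(ξ - a') with a = -3/2 - (1/2)*sqrt(5), a' = -3/2 + (1/2)*sqrt(5). At the order-1 pole a set g(ξ) = (ξ - a)*f(ξ) = [(-22*ξ**2/35 - ξ - 4/13)/(ξ - 11/12)**2] / (ξ - a').
Simple pole: residue = g(a) at a = -3/2 - (1/2)*sqrt(5), which is 6648984/198799055 + (16922664/993995275)*sqrt(5).
The factor ξ**2 + 3*ξ + 1 splits as (ξ - a)(ξ - a') with a = -3/2 + (1/2)*sqrt(5), a' = -3/2 - (1/2)*sqrt(5). At the order-1 pole a set g(ξ) = (ξ - a)*f(ξ) = [(-22*ξ**2/35 - ξ - 4/13)/(ξ - 11/12)**2] / (ξ - a').
Simple pole: residue = g(a) at a = -3/2 + (1/2)*sqrt(5), which is 6648984/198799055 - (16922664/993995275)*sqrt(5).
At the order-2 pole 11/12 set g(ξ) = (ξ - (11/12))^2*f(ξ) = (-22*ξ**2/35 - ξ - 4/13)/(ξ**2 + 3*ξ + 1).
Order-2 pole: residue = g'(a); g'(11/12) = -13297968/198799055, so the residue is -13297968/198799055.
List the singular points by increasing real part (a conjugate pair: the negative imaginary part first).

Radius of convergence at 0: 3/2 - (1/2)*sqrt(5).
At -3/2 - (1/2)*sqrt(5): a pole of order 1; residue 6648984/198799055 + (16922664/993995275)*sqrt(5).
At -3/2 + (1/2)*sqrt(5): a pole of order 1; residue 6648984/198799055 - (16922664/993995275)*sqrt(5).
At 11/12: a pole of order 2; residue -13297968/198799055.


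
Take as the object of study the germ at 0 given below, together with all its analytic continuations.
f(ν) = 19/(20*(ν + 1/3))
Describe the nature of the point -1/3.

The denominator factor ν + 1/3 vanishes at -1/3 and appears to the power 1; the numerator there equals 19/20, nonzero, and no other factor vanishes.
Hence a pole whose order is the multiplicity, 1.

The point is a pole of order 1.
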